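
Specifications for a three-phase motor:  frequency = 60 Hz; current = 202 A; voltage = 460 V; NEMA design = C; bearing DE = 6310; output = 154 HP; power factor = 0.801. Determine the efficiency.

P_out = 154 × 746 = 114884 W
P_in = √3·V_L·I_L·cosφ = 1.732 × 460 × 202 × 0.801 = 128911 W
η = P_out / P_in = 114884 / 128911 = 0.891 = 89.1%

89.1 %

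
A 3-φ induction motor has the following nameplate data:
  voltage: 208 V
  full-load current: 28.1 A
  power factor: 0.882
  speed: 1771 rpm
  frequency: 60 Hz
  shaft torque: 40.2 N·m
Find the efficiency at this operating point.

83.5 %

ω = 2π × 1771/60 = 185.5 rad/s; P_out = τω = 40.2 × 185.5 = 7457 W
P_in = √3·V_L·I_L·cosφ = 1.732 × 208 × 28.1 × 0.882 = 8929 W
η = P_out / P_in = 7457 / 8929 = 0.835 = 83.5%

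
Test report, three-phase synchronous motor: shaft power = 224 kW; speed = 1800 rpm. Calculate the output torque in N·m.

1190 N·m

ω = 2π × 1800/60 = 188.5 rad/s
τ = P/ω = 224000/188.5 = 1190 N·m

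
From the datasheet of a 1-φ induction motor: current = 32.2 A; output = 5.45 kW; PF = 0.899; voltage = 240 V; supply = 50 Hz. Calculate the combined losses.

P_in = V·I·cosφ = 240×32.2×0.899 = 6947 W
P_out = 5450 W
Losses = P_in − P_out = 6947 − 5450 = 1497 W

1500 W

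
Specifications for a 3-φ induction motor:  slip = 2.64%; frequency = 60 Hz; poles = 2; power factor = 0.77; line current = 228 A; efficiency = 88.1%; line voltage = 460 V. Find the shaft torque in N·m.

P_in = √3·V·I·cosφ = 1.732 × 460 × 228 × 0.77 = 139872 W
P_out = η·P_in = 0.881 × 139872 = 123227 W
n_s = 120×60/2 = 3600 rpm; n = 3600×(1−0.0264) = 3505 rpm
ω = 2π×3505/60 = 367 rad/s
τ = P_out/ω = 123227/367 = 336 N·m

336 N·m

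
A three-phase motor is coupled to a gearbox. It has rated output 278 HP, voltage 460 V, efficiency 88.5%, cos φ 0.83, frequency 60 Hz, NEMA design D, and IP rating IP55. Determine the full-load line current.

P_out = 278 × 746 = 207388 W
P_in = P_out / η = 207388 / 0.885 = 234337 W
I_L = P_in / (√3·V_L·cosφ) = 234337 / (1.732 × 460 × 0.83) = 354 A

354 A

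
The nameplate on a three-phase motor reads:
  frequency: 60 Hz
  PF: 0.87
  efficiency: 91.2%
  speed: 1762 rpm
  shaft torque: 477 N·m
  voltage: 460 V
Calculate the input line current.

139 A

ω = 2π×1762/60 = 184.5 rad/s; P_out = τω = 477 × 184.5 = 88007 W
P_in = P_out / η = 88007 / 0.912 = 96499 W
I_L = P_in / (√3·V_L·cosφ) = 96499 / (1.732 × 460 × 0.87) = 139 A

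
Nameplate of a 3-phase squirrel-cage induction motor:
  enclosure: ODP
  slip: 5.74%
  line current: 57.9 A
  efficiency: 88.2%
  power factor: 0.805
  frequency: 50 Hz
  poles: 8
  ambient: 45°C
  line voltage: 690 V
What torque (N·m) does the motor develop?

P_in = √3·V·I·cosφ = 1.732 × 690 × 57.9 × 0.805 = 55702 W
P_out = η·P_in = 0.882 × 55702 = 49129 W
n_s = 120×50/8 = 750 rpm; n = 750×(1−0.0574) = 707 rpm
ω = 2π×707/60 = 74.04 rad/s
τ = P_out/ω = 49129/74.04 = 664 N·m

664 N·m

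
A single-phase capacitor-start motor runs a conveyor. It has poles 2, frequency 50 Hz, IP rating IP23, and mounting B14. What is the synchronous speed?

3000 rpm

n_s = 120f/p = 120×50/2 = 3000 rpm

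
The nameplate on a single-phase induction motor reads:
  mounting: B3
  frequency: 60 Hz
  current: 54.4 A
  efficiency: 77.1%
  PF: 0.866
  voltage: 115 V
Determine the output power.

4.18 kW

P_in = V·I·cosφ = 115 × 54.4 × 0.866 = 5418 W
P_out = η·P_in = 0.771 × 5418 = 4177 W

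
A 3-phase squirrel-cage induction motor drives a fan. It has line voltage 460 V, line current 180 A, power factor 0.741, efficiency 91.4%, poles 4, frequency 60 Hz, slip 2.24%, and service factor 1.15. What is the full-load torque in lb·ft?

P_in = √3·V·I·cosφ = 1.732 × 460 × 180 × 0.741 = 106267 W
P_out = η·P_in = 0.914 × 106267 = 97128 W
n_s = 120×60/4 = 1800 rpm; n = 1800×(1−0.0224) = 1760 rpm
ω = 2π×1760/60 = 184.3 rad/s
τ = P_out/ω = 97128/184.3 = 527 N·m
In lb·ft: 527/1.356 = 389 lb·ft

389 lb·ft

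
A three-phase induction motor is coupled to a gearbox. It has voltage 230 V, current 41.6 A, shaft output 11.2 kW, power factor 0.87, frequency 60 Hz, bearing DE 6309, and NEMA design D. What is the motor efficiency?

P_out = 11.2 kW = 11200 W
P_in = √3·V_L·I_L·cosφ = 1.732 × 230 × 41.6 × 0.87 = 14417 W
η = P_out / P_in = 11200 / 14417 = 0.777 = 77.7%

77.7 %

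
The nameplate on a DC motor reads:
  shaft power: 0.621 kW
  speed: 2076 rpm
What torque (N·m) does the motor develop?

2.86 N·m

ω = 2π × 2076/60 = 217.4 rad/s
τ = P/ω = 621/217.4 = 2.86 N·m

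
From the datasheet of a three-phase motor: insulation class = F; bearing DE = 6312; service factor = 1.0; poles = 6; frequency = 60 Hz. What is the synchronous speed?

n_s = 120f/p = 120×60/6 = 1200 rpm

1200 rpm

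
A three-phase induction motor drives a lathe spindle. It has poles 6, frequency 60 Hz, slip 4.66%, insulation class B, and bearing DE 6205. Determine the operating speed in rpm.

n_s = 120f/p = 120×60/6 = 1200 rpm
n = n_s(1 − s) = 1200 × (1 − 0.0466) = 1144 rpm

1144 rpm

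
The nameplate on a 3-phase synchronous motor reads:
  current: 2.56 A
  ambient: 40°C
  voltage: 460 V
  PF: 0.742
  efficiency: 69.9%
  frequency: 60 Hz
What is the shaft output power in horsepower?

1.42 HP

P_in = √3·V·I·cosφ = 1.732 × 460 × 2.56 × 0.742 = 1513 W
P_out = η·P_in = 0.699 × 1513 = 1058 W
= 1058/746 = 1.42 HP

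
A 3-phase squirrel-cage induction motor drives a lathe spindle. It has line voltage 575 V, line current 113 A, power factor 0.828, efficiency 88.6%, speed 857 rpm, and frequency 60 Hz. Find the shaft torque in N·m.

P_in = √3·V·I·cosφ = 1.732 × 575 × 113 × 0.828 = 93180 W
P_out = η·P_in = 0.886 × 93180 = 82557 W
n = 857 rpm
ω = 2π×857/60 = 89.74 rad/s
τ = P_out/ω = 82557/89.74 = 920 N·m

920 N·m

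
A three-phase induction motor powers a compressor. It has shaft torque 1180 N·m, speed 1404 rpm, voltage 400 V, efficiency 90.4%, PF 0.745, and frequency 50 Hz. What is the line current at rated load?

ω = 2π×1404/60 = 147 rad/s; P_out = τω = 1180 × 147 = 173460 W
P_in = P_out / η = 173460 / 0.904 = 191881 W
I_L = P_in / (√3·V_L·cosφ) = 191881 / (1.732 × 400 × 0.745) = 372 A

372 A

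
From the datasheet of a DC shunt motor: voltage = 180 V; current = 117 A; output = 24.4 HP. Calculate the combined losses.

P_in = V·I = 180×117 = 21060 W
P_out = 24.4×746 = 18202 W
Losses = P_in − P_out = 21060 − 18202 = 2858 W

2.86 kW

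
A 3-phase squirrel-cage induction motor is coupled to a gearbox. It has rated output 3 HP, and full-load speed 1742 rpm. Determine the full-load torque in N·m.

P_out = 3 × 746 = 2238 W
ω = 2π × 1742/60 = 182.4 rad/s
τ = P_out/ω = 2238/182.4 = 12.3 N·m

12.3 N·m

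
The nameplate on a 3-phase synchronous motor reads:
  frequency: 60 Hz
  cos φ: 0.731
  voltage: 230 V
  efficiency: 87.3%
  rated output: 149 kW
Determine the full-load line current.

586 A

P_out = 149 kW = 149000 W
P_in = P_out / η = 149000 / 0.873 = 170676 W
I_L = P_in / (√3·V_L·cosφ) = 170676 / (1.732 × 230 × 0.731) = 586 A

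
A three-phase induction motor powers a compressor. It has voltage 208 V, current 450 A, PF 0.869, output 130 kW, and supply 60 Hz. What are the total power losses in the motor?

10900 W

P_in = √3·V·I·cosφ = 1.732×208×450×0.869 = 140878 W
P_out = 130000 W
Losses = P_in − P_out = 140878 − 130000 = 10878 W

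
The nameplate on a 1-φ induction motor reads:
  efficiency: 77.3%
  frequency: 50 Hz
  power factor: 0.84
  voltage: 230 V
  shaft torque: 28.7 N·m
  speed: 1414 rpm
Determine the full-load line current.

28.5 A

ω = 2π×1414/60 = 148.1 rad/s; P_out = τω = 28.7 × 148.1 = 4250 W
P_in = P_out / η = 4250 / 0.773 = 5498 W
I = P_in / (V·cosφ) = 5498 / (230 × 0.84) = 28.5 A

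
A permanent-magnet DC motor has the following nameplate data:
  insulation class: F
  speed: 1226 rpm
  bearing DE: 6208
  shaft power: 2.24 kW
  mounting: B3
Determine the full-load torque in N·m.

17.4 N·m

ω = 2π × 1226/60 = 128.4 rad/s
τ = P/ω = 2240/128.4 = 17.4 N·m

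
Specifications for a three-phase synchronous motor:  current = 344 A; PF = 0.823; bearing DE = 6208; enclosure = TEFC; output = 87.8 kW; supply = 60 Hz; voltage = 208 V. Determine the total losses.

P_in = √3·V·I·cosφ = 1.732×208×344×0.823 = 101993 W
P_out = 87800 W
Losses = P_in − P_out = 101993 − 87800 = 14193 W

14.2 kW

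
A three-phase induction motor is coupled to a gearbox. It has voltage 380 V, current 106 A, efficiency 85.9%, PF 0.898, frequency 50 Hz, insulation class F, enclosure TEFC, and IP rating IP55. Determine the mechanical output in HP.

72.1 HP

P_in = √3·V·I·cosφ = 1.732 × 380 × 106 × 0.898 = 62649 W
P_out = η·P_in = 0.859 × 62649 = 53815 W
= 53815/746 = 72.1 HP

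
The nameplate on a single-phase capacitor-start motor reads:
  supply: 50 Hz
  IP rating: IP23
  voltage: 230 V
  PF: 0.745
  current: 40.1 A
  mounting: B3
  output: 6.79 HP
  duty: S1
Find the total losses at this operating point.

1.81 kW

P_in = V·I·cosφ = 230×40.1×0.745 = 6871 W
P_out = 6.79×746 = 5065 W
Losses = P_in − P_out = 6871 − 5065 = 1806 W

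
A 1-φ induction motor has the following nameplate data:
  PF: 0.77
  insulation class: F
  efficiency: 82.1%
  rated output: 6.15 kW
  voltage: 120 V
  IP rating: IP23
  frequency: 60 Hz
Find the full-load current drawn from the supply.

81.1 A

P_out = 6.15 kW = 6150 W
P_in = P_out / η = 6150 / 0.821 = 7491 W
I = P_in / (V·cosφ) = 7491 / (120 × 0.77) = 81.1 A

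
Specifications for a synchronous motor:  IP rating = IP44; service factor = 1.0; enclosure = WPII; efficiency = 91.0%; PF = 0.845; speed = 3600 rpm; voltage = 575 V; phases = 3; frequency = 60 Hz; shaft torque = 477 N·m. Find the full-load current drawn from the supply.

ω = 2π×3600/60 = 377 rad/s; P_out = τω = 477 × 377 = 179829 W
P_in = P_out / η = 179829 / 0.910 = 197614 W
I_L = P_in / (√3·V_L·cosφ) = 197614 / (1.732 × 575 × 0.845) = 235 A

235 A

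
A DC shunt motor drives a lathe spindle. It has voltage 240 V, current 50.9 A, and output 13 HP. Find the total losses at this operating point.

P_in = V·I = 240×50.9 = 12216 W
P_out = 13×746 = 9698 W
Losses = P_in − P_out = 12216 − 9698 = 2518 W

2520 W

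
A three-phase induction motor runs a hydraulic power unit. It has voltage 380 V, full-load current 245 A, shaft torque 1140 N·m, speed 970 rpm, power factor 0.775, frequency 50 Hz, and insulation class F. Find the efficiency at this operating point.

ω = 2π × 970/60 = 101.6 rad/s; P_out = τω = 1140 × 101.6 = 115824 W
P_in = √3·V_L·I_L·cosφ = 1.732 × 380 × 245 × 0.775 = 124968 W
η = P_out / P_in = 115824 / 124968 = 0.927 = 92.7%

92.7 %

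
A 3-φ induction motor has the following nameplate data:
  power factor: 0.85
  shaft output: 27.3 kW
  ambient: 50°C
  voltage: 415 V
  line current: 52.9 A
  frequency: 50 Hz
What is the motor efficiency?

84.5 %

P_out = 27.3 kW = 27300 W
P_in = √3·V_L·I_L·cosφ = 1.732 × 415 × 52.9 × 0.85 = 32320 W
η = P_out / P_in = 27300 / 32320 = 0.845 = 84.5%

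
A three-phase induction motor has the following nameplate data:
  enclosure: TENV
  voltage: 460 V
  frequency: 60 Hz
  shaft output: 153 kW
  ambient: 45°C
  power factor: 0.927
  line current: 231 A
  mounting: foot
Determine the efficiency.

89.7 %

P_out = 153 kW = 153000 W
P_in = √3·V_L·I_L·cosφ = 1.732 × 460 × 231 × 0.927 = 170607 W
η = P_out / P_in = 153000 / 170607 = 0.897 = 89.7%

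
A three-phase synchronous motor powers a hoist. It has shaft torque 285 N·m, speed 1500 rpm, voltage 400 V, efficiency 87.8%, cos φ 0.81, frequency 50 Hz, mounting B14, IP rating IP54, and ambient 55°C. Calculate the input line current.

90.9 A

ω = 2π×1500/60 = 157.1 rad/s; P_out = τω = 285 × 157.1 = 44774 W
P_in = P_out / η = 44774 / 0.878 = 50995 W
I_L = P_in / (√3·V_L·cosφ) = 50995 / (1.732 × 400 × 0.81) = 90.9 A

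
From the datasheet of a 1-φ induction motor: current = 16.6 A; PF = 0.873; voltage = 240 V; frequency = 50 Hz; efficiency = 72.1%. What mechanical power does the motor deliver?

P_in = V·I·cosφ = 240 × 16.6 × 0.873 = 3478 W
P_out = η·P_in = 0.721 × 3478 = 2508 W

2.51 kW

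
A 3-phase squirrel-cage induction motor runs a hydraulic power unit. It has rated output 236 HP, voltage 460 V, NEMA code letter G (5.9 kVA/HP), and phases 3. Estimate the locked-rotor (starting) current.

S_LR = 5.9 × 236 = 1392.4 kVA
I_LR = S_LR/(√3·V_L) = 1392400/(1.732×460) = 1750 A

1750 A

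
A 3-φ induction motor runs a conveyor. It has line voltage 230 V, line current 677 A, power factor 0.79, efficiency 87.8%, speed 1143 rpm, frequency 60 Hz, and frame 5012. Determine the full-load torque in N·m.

1560 N·m

P_in = √3·V·I·cosφ = 1.732 × 230 × 677 × 0.79 = 213055 W
P_out = η·P_in = 0.878 × 213055 = 187062 W
n = 1143 rpm
ω = 2π×1143/60 = 119.7 rad/s
τ = P_out/ω = 187062/119.7 = 1560 N·m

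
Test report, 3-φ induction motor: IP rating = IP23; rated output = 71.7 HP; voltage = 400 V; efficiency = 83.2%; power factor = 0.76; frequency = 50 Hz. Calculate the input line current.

122 A

P_out = 71.7 × 746 = 53488 W
P_in = P_out / η = 53488 / 0.832 = 64288 W
I_L = P_in / (√3·V_L·cosφ) = 64288 / (1.732 × 400 × 0.76) = 122 A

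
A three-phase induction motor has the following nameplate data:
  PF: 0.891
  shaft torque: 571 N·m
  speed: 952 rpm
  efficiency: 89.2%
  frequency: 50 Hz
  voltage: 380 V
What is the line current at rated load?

ω = 2π×952/60 = 99.69 rad/s; P_out = τω = 571 × 99.69 = 56923 W
P_in = P_out / η = 56923 / 0.892 = 63815 W
I_L = P_in / (√3·V_L·cosφ) = 63815 / (1.732 × 380 × 0.891) = 109 A

109 A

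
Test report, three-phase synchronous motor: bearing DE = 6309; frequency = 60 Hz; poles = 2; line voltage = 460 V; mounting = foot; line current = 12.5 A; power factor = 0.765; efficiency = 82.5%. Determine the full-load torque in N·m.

16.7 N·m

P_in = √3·V·I·cosφ = 1.732 × 460 × 12.5 × 0.765 = 7619 W
P_out = η·P_in = 0.825 × 7619 = 6286 W
n = n_s = 120×60/2 = 3600 rpm (synchronous)
ω = 2π×3600/60 = 377 rad/s
τ = P_out/ω = 6286/377 = 16.7 N·m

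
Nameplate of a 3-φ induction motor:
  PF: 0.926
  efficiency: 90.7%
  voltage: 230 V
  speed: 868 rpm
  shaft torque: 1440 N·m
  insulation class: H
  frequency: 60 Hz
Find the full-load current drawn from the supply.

391 A

ω = 2π×868/60 = 90.9 rad/s; P_out = τω = 1440 × 90.9 = 130896 W
P_in = P_out / η = 130896 / 0.907 = 144318 W
I_L = P_in / (√3·V_L·cosφ) = 144318 / (1.732 × 230 × 0.926) = 391 A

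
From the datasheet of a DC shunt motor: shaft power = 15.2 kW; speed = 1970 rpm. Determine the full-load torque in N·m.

ω = 2π × 1970/60 = 206.3 rad/s
τ = P/ω = 15200/206.3 = 73.7 N·m

73.7 N·m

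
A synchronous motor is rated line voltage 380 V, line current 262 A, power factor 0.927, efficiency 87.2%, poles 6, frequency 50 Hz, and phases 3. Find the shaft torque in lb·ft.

P_in = √3·V·I·cosφ = 1.732 × 380 × 262 × 0.927 = 159850 W
P_out = η·P_in = 0.872 × 159850 = 139389 W
n = n_s = 120×50/6 = 1000 rpm (synchronous)
ω = 2π×1000/60 = 104.7 rad/s
τ = P_out/ω = 139389/104.7 = 1331 N·m
In lb·ft: 1331/1.356 = 982 lb·ft

982 lb·ft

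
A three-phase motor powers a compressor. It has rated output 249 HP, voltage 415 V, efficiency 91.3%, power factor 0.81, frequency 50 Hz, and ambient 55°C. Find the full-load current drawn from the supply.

P_out = 249 × 746 = 185754 W
P_in = P_out / η = 185754 / 0.913 = 203455 W
I_L = P_in / (√3·V_L·cosφ) = 203455 / (1.732 × 415 × 0.81) = 349 A

349 A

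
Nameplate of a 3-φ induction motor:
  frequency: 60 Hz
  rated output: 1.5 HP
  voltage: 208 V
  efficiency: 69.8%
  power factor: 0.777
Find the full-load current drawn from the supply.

P_out = 1.5 × 746 = 1119 W
P_in = P_out / η = 1119 / 0.698 = 1603 W
I_L = P_in / (√3·V_L·cosφ) = 1603 / (1.732 × 208 × 0.777) = 5.73 A

5.73 A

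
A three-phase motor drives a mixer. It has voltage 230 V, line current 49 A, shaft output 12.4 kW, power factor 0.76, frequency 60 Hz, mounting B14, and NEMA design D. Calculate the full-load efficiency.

83.6 %

P_out = 12.4 kW = 12400 W
P_in = √3·V_L·I_L·cosφ = 1.732 × 230 × 49 × 0.76 = 14835 W
η = P_out / P_in = 12400 / 14835 = 0.836 = 83.6%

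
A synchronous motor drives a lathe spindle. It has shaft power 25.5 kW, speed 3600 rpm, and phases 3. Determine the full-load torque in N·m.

ω = 2π × 3600/60 = 377 rad/s
τ = P/ω = 25500/377 = 67.6 N·m

67.6 N·m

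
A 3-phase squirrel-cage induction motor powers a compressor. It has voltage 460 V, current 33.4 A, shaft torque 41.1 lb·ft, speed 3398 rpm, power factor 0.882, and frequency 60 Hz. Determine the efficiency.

84.5 %

τ = 41.1 lb·ft × 1.356 = 55.73 N·m
ω = 2π × 3398/60 = 355.8 rad/s; P_out = τω = 55.73 × 355.8 = 19829 W
P_in = √3·V_L·I_L·cosφ = 1.732 × 460 × 33.4 × 0.882 = 23470 W
η = P_out / P_in = 19829 / 23470 = 0.845 = 84.5%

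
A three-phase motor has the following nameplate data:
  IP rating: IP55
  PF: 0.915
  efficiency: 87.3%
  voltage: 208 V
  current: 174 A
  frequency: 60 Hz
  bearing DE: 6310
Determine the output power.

50.1 kW

P_in = √3·V·I·cosφ = 1.732 × 208 × 174 × 0.915 = 57356 W
P_out = η·P_in = 0.873 × 57356 = 50072 W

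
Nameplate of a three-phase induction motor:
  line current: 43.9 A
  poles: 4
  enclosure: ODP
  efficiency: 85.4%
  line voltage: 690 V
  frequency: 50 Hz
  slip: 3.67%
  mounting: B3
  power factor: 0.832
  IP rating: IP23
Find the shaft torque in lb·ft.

182 lb·ft

P_in = √3·V·I·cosφ = 1.732 × 690 × 43.9 × 0.832 = 43650 W
P_out = η·P_in = 0.854 × 43650 = 37277 W
n_s = 120×50/4 = 1500 rpm; n = 1500×(1−0.0367) = 1445 rpm
ω = 2π×1445/60 = 151.3 rad/s
τ = P_out/ω = 37277/151.3 = 246.4 N·m
In lb·ft: 246.4/1.356 = 182 lb·ft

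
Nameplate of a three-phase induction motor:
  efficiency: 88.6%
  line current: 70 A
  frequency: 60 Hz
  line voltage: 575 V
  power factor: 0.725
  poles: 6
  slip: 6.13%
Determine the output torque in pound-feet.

P_in = √3·V·I·cosφ = 1.732 × 575 × 70 × 0.725 = 50542 W
P_out = η·P_in = 0.886 × 50542 = 44780 W
n_s = 120×60/6 = 1200 rpm; n = 1200×(1−0.0613) = 1126 rpm
ω = 2π×1126/60 = 117.9 rad/s
τ = P_out/ω = 44780/117.9 = 379.8 N·m
In lb·ft: 379.8/1.356 = 280 lb·ft

280 lb·ft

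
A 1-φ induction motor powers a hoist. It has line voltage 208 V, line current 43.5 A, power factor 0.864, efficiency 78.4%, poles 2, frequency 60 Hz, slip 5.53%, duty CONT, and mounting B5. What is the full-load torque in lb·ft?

P_in = V·I·cosφ = 208 × 43.5 × 0.864 = 7817 W
P_out = η·P_in = 0.784 × 7817 = 6129 W
n_s = 120×60/2 = 3600 rpm; n = 3600×(1−0.0553) = 3401 rpm
ω = 2π×3401/60 = 356.2 rad/s
τ = P_out/ω = 6129/356.2 = 17.21 N·m
In lb·ft: 17.21/1.356 = 12.7 lb·ft

12.7 lb·ft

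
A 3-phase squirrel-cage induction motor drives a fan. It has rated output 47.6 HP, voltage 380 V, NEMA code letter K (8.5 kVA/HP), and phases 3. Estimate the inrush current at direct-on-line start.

S_LR = 8.5 × 47.6 = 404.6 kVA
I_LR = S_LR/(√3·V_L) = 404600/(1.732×380) = 615 A

615 A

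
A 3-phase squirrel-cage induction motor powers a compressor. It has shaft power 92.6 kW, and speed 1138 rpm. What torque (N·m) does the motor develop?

ω = 2π × 1138/60 = 119.2 rad/s
τ = P/ω = 92600/119.2 = 777 N·m

777 N·m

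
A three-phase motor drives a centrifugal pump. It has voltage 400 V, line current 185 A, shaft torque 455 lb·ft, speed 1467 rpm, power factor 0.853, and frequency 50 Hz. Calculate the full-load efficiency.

τ = 455 lb·ft × 1.356 = 617 N·m
ω = 2π × 1467/60 = 153.6 rad/s; P_out = τω = 617 × 153.6 = 94771 W
P_in = √3·V_L·I_L·cosφ = 1.732 × 400 × 185 × 0.853 = 109327 W
η = P_out / P_in = 94771 / 109327 = 0.867 = 86.7%

86.7 %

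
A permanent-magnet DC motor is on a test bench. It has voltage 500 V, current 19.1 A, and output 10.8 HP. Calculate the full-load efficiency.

84.4 %

P_out = 10.8 × 746 = 8057 W
P_in = V·I = 500 × 19.1 = 9550 W
η = P_out / P_in = 8057 / 9550 = 0.844 = 84.4%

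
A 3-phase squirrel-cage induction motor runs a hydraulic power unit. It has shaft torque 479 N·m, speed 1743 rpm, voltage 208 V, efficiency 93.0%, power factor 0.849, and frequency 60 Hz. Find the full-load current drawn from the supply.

307 A

ω = 2π×1743/60 = 182.5 rad/s; P_out = τω = 479 × 182.5 = 87418 W
P_in = P_out / η = 87418 / 0.930 = 93998 W
I_L = P_in / (√3·V_L·cosφ) = 93998 / (1.732 × 208 × 0.849) = 307 A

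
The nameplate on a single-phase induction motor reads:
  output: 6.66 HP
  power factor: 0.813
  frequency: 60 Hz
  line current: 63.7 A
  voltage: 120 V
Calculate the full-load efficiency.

P_out = 6.66 × 746 = 4968 W
P_in = V·I·cosφ = 120 × 63.7 × 0.813 = 6215 W
η = P_out / P_in = 4968 / 6215 = 0.799 = 79.9%

79.9 %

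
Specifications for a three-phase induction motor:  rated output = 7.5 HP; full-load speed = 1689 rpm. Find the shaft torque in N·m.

P_out = 7.5 × 746 = 5595 W
ω = 2π × 1689/60 = 176.9 rad/s
τ = P_out/ω = 5595/176.9 = 31.6 N·m

31.6 N·m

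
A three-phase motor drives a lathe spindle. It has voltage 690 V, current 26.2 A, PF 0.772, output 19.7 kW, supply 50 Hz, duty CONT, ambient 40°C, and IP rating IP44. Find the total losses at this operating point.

P_in = √3·V·I·cosφ = 1.732×690×26.2×0.772 = 24172 W
P_out = 19700 W
Losses = P_in − P_out = 24172 − 19700 = 4472 W

4470 W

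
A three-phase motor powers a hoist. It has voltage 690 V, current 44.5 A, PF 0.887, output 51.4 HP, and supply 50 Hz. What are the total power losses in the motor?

P_in = √3·V·I·cosφ = 1.732×690×44.5×0.887 = 47172 W
P_out = 51.4×746 = 38344 W
Losses = P_in − P_out = 47172 − 38344 = 8828 W

8.83 kW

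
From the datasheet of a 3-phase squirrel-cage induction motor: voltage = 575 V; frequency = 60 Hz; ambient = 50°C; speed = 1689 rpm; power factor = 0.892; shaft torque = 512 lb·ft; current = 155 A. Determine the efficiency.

τ = 512 lb·ft × 1.356 = 694.3 N·m
ω = 2π × 1689/60 = 176.9 rad/s; P_out = τω = 694.3 × 176.9 = 122822 W
P_in = √3·V_L·I_L·cosφ = 1.732 × 575 × 155 × 0.892 = 137693 W
η = P_out / P_in = 122822 / 137693 = 0.892 = 89.2%

89.2 %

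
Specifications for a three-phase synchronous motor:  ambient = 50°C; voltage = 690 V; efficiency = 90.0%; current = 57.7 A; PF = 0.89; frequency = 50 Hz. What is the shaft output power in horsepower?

P_in = √3·V·I·cosφ = 1.732 × 690 × 57.7 × 0.89 = 61371 W
P_out = η·P_in = 0.9 × 61371 = 55234 W
= 55234/746 = 74 HP

74 HP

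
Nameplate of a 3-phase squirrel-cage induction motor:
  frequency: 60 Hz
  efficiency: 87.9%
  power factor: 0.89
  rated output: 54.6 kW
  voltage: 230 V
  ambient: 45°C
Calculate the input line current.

175 A

P_out = 54.6 kW = 54600 W
P_in = P_out / η = 54600 / 0.879 = 62116 W
I_L = P_in / (√3·V_L·cosφ) = 62116 / (1.732 × 230 × 0.89) = 175 A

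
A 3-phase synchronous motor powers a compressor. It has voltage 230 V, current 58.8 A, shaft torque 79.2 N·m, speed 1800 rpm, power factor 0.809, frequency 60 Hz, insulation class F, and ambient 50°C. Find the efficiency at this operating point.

ω = 2π × 1800/60 = 188.5 rad/s; P_out = τω = 79.2 × 188.5 = 14929 W
P_in = √3·V_L·I_L·cosφ = 1.732 × 230 × 58.8 × 0.809 = 18950 W
η = P_out / P_in = 14929 / 18950 = 0.788 = 78.8%

78.8 %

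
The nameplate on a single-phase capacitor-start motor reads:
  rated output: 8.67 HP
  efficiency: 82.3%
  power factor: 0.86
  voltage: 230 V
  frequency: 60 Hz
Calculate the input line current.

P_out = 8.67 × 746 = 6468 W
P_in = P_out / η = 6468 / 0.823 = 7859 W
I = P_in / (V·cosφ) = 7859 / (230 × 0.86) = 39.7 A

39.7 A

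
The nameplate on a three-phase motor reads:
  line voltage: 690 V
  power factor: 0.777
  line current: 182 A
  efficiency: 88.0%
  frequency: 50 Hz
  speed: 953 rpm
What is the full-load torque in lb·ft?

1100 lb·ft

P_in = √3·V·I·cosφ = 1.732 × 690 × 182 × 0.777 = 169001 W
P_out = η·P_in = 0.88 × 169001 = 148721 W
n = 953 rpm
ω = 2π×953/60 = 99.8 rad/s
τ = P_out/ω = 148721/99.8 = 1490 N·m
In lb·ft: 1490/1.356 = 1100 lb·ft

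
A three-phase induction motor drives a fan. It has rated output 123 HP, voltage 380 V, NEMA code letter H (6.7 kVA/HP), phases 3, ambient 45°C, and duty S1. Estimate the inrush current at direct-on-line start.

1250 A

S_LR = 6.7 × 123 = 824.1 kVA
I_LR = S_LR/(√3·V_L) = 824100/(1.732×380) = 1250 A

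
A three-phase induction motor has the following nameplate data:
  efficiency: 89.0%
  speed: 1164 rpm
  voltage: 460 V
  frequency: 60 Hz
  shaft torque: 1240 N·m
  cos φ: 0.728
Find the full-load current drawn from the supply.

293 A

ω = 2π×1164/60 = 121.9 rad/s; P_out = τω = 1240 × 121.9 = 151156 W
P_in = P_out / η = 151156 / 0.890 = 169838 W
I_L = P_in / (√3·V_L·cosφ) = 169838 / (1.732 × 460 × 0.728) = 293 A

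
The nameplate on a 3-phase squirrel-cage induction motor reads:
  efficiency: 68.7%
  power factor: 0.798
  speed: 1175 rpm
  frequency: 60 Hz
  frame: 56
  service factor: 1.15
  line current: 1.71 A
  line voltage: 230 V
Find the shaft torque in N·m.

3.04 N·m

P_in = √3·V·I·cosφ = 1.732 × 230 × 1.71 × 0.798 = 544 W
P_out = η·P_in = 0.687 × 544 = 374 W
n = 1175 rpm
ω = 2π×1175/60 = 123 rad/s
τ = P_out/ω = 374/123 = 3.04 N·m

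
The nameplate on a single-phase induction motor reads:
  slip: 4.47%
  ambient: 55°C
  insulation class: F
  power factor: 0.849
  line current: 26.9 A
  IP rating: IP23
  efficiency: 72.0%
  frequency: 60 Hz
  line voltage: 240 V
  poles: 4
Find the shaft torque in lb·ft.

16.2 lb·ft

P_in = V·I·cosφ = 240 × 26.9 × 0.849 = 5481 W
P_out = η·P_in = 0.72 × 5481 = 3946 W
n_s = 120×60/4 = 1800 rpm; n = 1800×(1−0.0447) = 1720 rpm
ω = 2π×1720/60 = 180.1 rad/s
τ = P_out/ω = 3946/180.1 = 21.91 N·m
In lb·ft: 21.91/1.356 = 16.2 lb·ft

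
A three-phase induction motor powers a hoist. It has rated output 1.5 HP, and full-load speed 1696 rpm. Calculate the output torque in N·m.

P_out = 1.5 × 746 = 1119 W
ω = 2π × 1696/60 = 177.6 rad/s
τ = P_out/ω = 1119/177.6 = 6.3 N·m

6.3 N·m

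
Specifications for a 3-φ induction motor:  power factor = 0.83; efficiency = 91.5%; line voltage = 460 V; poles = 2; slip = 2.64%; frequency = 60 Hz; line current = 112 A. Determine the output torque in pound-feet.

136 lb·ft

P_in = √3·V·I·cosφ = 1.732 × 460 × 112 × 0.83 = 74063 W
P_out = η·P_in = 0.915 × 74063 = 67768 W
n_s = 120×60/2 = 3600 rpm; n = 3600×(1−0.0264) = 3505 rpm
ω = 2π×3505/60 = 367 rad/s
τ = P_out/ω = 67768/367 = 184.7 N·m
In lb·ft: 184.7/1.356 = 136 lb·ft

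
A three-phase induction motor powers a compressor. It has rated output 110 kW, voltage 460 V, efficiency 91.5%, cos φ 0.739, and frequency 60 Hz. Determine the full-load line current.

204 A

P_out = 110 kW = 110000 W
P_in = P_out / η = 110000 / 0.915 = 120219 W
I_L = P_in / (√3·V_L·cosφ) = 120219 / (1.732 × 460 × 0.739) = 204 A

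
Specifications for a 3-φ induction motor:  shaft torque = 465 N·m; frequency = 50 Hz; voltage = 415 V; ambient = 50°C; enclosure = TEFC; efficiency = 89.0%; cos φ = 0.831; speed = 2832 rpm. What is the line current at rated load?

259 A

ω = 2π×2832/60 = 296.6 rad/s; P_out = τω = 465 × 296.6 = 137919 W
P_in = P_out / η = 137919 / 0.890 = 154965 W
I_L = P_in / (√3·V_L·cosφ) = 154965 / (1.732 × 415 × 0.831) = 259 A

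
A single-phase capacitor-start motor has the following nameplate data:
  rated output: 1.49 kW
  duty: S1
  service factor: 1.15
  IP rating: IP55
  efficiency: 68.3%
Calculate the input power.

P_out = 1490 W
P_in = P_out/η = 1490/0.683 = 2182 W = 2.18 kW

2.18 kW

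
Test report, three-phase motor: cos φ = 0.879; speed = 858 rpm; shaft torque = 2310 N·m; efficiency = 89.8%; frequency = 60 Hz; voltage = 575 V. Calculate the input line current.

ω = 2π×858/60 = 89.85 rad/s; P_out = τω = 2310 × 89.85 = 207554 W
P_in = P_out / η = 207554 / 0.898 = 231129 W
I_L = P_in / (√3·V_L·cosφ) = 231129 / (1.732 × 575 × 0.879) = 264 A

264 A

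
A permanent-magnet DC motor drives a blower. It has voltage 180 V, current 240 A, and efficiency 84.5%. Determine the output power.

36.5 kW

P_in = V·I = 180 × 240 = 43200 W
P_out = η·P_in = 0.845 × 43200 = 36504 W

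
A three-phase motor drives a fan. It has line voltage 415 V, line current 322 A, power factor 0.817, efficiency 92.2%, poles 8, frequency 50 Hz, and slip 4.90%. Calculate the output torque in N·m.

P_in = √3·V·I·cosφ = 1.732 × 415 × 322 × 0.817 = 189092 W
P_out = η·P_in = 0.922 × 189092 = 174343 W
n_s = 120×50/8 = 750 rpm; n = 750×(1−0.049) = 713 rpm
ω = 2π×713/60 = 74.67 rad/s
τ = P_out/ω = 174343/74.67 = 2330 N·m

2330 N·m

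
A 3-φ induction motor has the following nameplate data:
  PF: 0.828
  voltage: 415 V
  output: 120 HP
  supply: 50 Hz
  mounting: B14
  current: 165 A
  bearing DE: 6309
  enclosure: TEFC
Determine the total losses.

P_in = √3·V·I·cosφ = 1.732×415×165×0.828 = 98200 W
P_out = 120×746 = 89520 W
Losses = P_in − P_out = 98200 − 89520 = 8680 W

8.68 kW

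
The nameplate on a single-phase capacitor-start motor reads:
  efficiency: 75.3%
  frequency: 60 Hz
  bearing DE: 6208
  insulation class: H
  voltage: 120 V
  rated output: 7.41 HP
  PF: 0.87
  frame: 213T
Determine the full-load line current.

P_out = 7.41 × 746 = 5528 W
P_in = P_out / η = 5528 / 0.753 = 7341 W
I = P_in / (V·cosφ) = 7341 / (120 × 0.87) = 70.3 A

70.3 A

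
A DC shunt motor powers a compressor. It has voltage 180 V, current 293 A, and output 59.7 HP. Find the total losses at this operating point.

P_in = V·I = 180×293 = 52740 W
P_out = 59.7×746 = 44536 W
Losses = P_in − P_out = 52740 − 44536 = 8204 W

8.2 kW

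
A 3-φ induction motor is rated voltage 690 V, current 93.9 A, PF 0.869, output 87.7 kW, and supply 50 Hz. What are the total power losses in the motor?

9.82 kW

P_in = √3·V·I·cosφ = 1.732×690×93.9×0.869 = 97517 W
P_out = 87700 W
Losses = P_in − P_out = 97517 − 87700 = 9817 W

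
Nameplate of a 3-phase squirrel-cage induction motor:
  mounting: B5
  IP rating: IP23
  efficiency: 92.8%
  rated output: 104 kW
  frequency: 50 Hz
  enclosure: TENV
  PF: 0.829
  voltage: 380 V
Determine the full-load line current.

205 A

P_out = 104 kW = 104000 W
P_in = P_out / η = 104000 / 0.928 = 112069 W
I_L = P_in / (√3·V_L·cosφ) = 112069 / (1.732 × 380 × 0.829) = 205 A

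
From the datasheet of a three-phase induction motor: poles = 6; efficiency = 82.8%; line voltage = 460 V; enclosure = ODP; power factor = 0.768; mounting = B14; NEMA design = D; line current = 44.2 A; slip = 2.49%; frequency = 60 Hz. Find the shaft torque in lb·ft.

135 lb·ft

P_in = √3·V·I·cosφ = 1.732 × 460 × 44.2 × 0.768 = 27045 W
P_out = η·P_in = 0.828 × 27045 = 22393 W
n_s = 120×60/6 = 1200 rpm; n = 1200×(1−0.0249) = 1170 rpm
ω = 2π×1170/60 = 122.5 rad/s
τ = P_out/ω = 22393/122.5 = 182.8 N·m
In lb·ft: 182.8/1.356 = 135 lb·ft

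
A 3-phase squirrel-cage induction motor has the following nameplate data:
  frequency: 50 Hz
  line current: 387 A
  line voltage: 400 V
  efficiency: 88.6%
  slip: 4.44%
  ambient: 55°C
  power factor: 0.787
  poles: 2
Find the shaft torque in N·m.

P_in = √3·V·I·cosφ = 1.732 × 400 × 387 × 0.787 = 211005 W
P_out = η·P_in = 0.886 × 211005 = 186950 W
n_s = 120×50/2 = 3000 rpm; n = 3000×(1−0.0444) = 2867 rpm
ω = 2π×2867/60 = 300.2 rad/s
τ = P_out/ω = 186950/300.2 = 623 N·m

623 N·m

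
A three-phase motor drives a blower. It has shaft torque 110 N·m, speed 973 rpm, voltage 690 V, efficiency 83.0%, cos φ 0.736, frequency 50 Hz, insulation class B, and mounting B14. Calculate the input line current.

15.4 A

ω = 2π×973/60 = 101.9 rad/s; P_out = τω = 110 × 101.9 = 11209 W
P_in = P_out / η = 11209 / 0.830 = 13505 W
I_L = P_in / (√3·V_L·cosφ) = 13505 / (1.732 × 690 × 0.736) = 15.4 A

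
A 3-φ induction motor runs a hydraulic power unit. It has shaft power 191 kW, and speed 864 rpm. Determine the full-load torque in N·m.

2110 N·m

ω = 2π × 864/60 = 90.48 rad/s
τ = P/ω = 191000/90.48 = 2110 N·m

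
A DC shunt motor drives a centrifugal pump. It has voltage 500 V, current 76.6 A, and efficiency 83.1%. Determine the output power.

31.8 kW

P_in = V·I = 500 × 76.6 = 38300 W
P_out = η·P_in = 0.831 × 38300 = 31827 W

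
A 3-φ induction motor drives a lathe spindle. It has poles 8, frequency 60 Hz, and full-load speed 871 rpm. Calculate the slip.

3.2 %

n_s = 120f/p = 120×60/8 = 900 rpm
s = (n_s − n)/n_s = (900 − 871)/900 = 0.0322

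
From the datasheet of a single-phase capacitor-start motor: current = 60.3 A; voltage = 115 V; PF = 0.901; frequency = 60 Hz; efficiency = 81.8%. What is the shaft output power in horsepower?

P_in = V·I·cosφ = 115 × 60.3 × 0.901 = 6248 W
P_out = η·P_in = 0.818 × 6248 = 5111 W
= 5111/746 = 6.85 HP

6.85 HP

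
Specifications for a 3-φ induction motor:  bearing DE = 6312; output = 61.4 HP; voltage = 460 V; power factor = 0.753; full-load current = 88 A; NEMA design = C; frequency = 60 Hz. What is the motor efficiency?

86.8 %

P_out = 61.4 × 746 = 45804 W
P_in = √3·V_L·I_L·cosφ = 1.732 × 460 × 88 × 0.753 = 52794 W
η = P_out / P_in = 45804 / 52794 = 0.868 = 86.8%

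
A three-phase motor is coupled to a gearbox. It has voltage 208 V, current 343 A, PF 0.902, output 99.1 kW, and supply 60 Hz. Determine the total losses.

P_in = √3·V·I·cosφ = 1.732×208×343×0.902 = 111458 W
P_out = 99100 W
Losses = P_in − P_out = 111458 − 99100 = 12358 W

12.4 kW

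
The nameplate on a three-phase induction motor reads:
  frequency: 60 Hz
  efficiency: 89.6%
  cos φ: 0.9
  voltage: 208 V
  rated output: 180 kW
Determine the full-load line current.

620 A

P_out = 180 kW = 180000 W
P_in = P_out / η = 180000 / 0.896 = 200893 W
I_L = P_in / (√3·V_L·cosφ) = 200893 / (1.732 × 208 × 0.9) = 620 A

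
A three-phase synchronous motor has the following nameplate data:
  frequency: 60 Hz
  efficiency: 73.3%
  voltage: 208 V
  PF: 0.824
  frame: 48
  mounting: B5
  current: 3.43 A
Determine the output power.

P_in = √3·V·I·cosφ = 1.732 × 208 × 3.43 × 0.824 = 1018 W
P_out = η·P_in = 0.733 × 1018 = 746 W

0.746 kW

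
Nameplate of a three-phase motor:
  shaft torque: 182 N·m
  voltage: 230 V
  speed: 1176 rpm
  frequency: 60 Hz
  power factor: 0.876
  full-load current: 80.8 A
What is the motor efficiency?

ω = 2π × 1176/60 = 123.2 rad/s; P_out = τω = 182 × 123.2 = 22422 W
P_in = √3·V_L·I_L·cosφ = 1.732 × 230 × 80.8 × 0.876 = 28196 W
η = P_out / P_in = 22422 / 28196 = 0.795 = 79.5%

79.5 %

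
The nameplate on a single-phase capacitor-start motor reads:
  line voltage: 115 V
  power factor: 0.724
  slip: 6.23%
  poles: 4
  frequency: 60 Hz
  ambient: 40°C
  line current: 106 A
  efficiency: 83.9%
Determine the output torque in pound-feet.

30.9 lb·ft

P_in = V·I·cosφ = 115 × 106 × 0.724 = 8826 W
P_out = η·P_in = 0.839 × 8826 = 7405 W
n_s = 120×60/4 = 1800 rpm; n = 1800×(1−0.0623) = 1688 rpm
ω = 2π×1688/60 = 176.8 rad/s
τ = P_out/ω = 7405/176.8 = 41.88 N·m
In lb·ft: 41.88/1.356 = 30.9 lb·ft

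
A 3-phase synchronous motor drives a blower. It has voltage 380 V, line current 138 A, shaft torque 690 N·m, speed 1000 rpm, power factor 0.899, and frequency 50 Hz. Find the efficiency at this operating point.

88.5 %

ω = 2π × 1000/60 = 104.7 rad/s; P_out = τω = 690 × 104.7 = 72243 W
P_in = √3·V_L·I_L·cosφ = 1.732 × 380 × 138 × 0.899 = 81653 W
η = P_out / P_in = 72243 / 81653 = 0.885 = 88.5%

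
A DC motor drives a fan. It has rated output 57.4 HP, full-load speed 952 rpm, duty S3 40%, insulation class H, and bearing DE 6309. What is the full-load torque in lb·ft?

317 lb·ft

P_out = 57.4 × 746 = 42820 W
ω = 2π × 952/60 = 99.69 rad/s
τ = P_out/ω = 42820/99.69 = 429.5 N·m
In lb·ft: 429.5/1.356 = 317 lb·ft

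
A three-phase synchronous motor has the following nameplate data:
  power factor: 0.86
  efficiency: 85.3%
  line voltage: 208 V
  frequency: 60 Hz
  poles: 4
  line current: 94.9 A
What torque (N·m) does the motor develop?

133 N·m

P_in = √3·V·I·cosφ = 1.732 × 208 × 94.9 × 0.86 = 29402 W
P_out = η·P_in = 0.853 × 29402 = 25080 W
n = n_s = 120×60/4 = 1800 rpm (synchronous)
ω = 2π×1800/60 = 188.5 rad/s
τ = P_out/ω = 25080/188.5 = 133 N·m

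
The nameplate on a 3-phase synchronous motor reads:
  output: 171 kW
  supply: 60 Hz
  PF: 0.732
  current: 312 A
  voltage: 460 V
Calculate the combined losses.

P_in = √3·V·I·cosφ = 1.732×460×312×0.732 = 181958 W
P_out = 171000 W
Losses = P_in − P_out = 181958 − 171000 = 10958 W

11000 W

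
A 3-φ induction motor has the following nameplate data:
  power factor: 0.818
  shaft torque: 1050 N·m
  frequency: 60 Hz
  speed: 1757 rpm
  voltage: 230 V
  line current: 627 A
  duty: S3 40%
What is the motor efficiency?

ω = 2π × 1757/60 = 184 rad/s; P_out = τω = 1050 × 184 = 193200 W
P_in = √3·V_L·I_L·cosφ = 1.732 × 230 × 627 × 0.818 = 204313 W
η = P_out / P_in = 193200 / 204313 = 0.946 = 94.6%

94.6 %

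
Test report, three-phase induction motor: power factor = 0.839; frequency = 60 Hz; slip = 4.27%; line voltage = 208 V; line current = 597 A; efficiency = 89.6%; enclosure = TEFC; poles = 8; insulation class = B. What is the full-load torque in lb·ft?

1320 lb·ft

P_in = √3·V·I·cosφ = 1.732 × 208 × 597 × 0.839 = 180446 W
P_out = η·P_in = 0.896 × 180446 = 161680 W
n_s = 120×60/8 = 900 rpm; n = 900×(1−0.0427) = 862 rpm
ω = 2π×862/60 = 90.27 rad/s
τ = P_out/ω = 161680/90.27 = 1791 N·m
In lb·ft: 1791/1.356 = 1320 lb·ft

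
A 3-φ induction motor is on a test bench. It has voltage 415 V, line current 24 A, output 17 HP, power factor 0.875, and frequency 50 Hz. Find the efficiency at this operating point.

84.0 %

P_out = 17 × 746 = 12682 W
P_in = √3·V_L·I_L·cosφ = 1.732 × 415 × 24 × 0.875 = 15094 W
η = P_out / P_in = 12682 / 15094 = 0.840 = 84.0%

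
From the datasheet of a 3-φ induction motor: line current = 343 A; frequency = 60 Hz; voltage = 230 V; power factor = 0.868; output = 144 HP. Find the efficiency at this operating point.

90.6 %

P_out = 144 × 746 = 107424 W
P_in = √3·V_L·I_L·cosφ = 1.732 × 230 × 343 × 0.868 = 118601 W
η = P_out / P_in = 107424 / 118601 = 0.906 = 90.6%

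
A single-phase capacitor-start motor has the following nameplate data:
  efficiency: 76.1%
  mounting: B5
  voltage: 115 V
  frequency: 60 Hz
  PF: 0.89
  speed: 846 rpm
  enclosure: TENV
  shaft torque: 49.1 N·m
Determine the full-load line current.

ω = 2π×846/60 = 88.59 rad/s; P_out = τω = 49.1 × 88.59 = 4350 W
P_in = P_out / η = 4350 / 0.761 = 5716 W
I = P_in / (V·cosφ) = 5716 / (115 × 0.89) = 55.8 A

55.8 A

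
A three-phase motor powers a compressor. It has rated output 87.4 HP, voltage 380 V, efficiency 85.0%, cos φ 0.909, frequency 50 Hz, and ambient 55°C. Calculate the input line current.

128 A

P_out = 87.4 × 746 = 65200 W
P_in = P_out / η = 65200 / 0.850 = 76706 W
I_L = P_in / (√3·V_L·cosφ) = 76706 / (1.732 × 380 × 0.909) = 128 A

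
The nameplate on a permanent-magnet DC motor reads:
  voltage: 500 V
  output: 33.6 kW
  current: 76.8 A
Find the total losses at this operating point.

4800 W

P_in = V·I = 500×76.8 = 38400 W
P_out = 33600 W
Losses = P_in − P_out = 38400 − 33600 = 4800 W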